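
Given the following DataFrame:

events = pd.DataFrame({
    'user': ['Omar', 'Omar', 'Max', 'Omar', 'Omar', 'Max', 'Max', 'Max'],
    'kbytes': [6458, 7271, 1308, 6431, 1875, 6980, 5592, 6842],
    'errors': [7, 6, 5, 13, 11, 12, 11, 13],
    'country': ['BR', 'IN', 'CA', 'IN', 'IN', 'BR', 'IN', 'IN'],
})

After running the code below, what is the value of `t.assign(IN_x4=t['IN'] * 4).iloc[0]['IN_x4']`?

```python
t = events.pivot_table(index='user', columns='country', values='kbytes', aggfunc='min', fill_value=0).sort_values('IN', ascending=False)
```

22368

pivot: rows=user, cols=country, min(kbytes):
country    BR    CA    IN
user                     
Max      6980  1308  5592
Omar     6458     0  1875
sort by IN descending:
country    BR    CA    IN
user                     
Max      6980  1308  5592
Omar     6458     0  1875
add column IN_x4 = t['IN'] * 4:
country    BR    CA    IN  IN_x4
user                            
Max      6980  1308  5592  22368
Omar     6458     0  1875   7500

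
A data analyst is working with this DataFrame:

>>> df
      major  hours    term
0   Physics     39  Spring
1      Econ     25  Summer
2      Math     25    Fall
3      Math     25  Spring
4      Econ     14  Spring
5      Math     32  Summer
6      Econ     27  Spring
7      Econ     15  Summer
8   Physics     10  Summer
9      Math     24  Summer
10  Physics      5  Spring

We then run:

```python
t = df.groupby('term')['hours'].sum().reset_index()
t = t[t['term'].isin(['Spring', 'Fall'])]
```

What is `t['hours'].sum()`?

group by term, sum of hours:
term
Fall       25
Spring    110
Summer    106
Name: hours, dtype: int64
reset_index():
     term  hours
0    Fall     25
1  Spring    110
2  Summer    106
filter rows where term in ['Spring', 'Fall']:
     term  hours
0    Fall     25
1  Spring    110
So sum() = 135.

135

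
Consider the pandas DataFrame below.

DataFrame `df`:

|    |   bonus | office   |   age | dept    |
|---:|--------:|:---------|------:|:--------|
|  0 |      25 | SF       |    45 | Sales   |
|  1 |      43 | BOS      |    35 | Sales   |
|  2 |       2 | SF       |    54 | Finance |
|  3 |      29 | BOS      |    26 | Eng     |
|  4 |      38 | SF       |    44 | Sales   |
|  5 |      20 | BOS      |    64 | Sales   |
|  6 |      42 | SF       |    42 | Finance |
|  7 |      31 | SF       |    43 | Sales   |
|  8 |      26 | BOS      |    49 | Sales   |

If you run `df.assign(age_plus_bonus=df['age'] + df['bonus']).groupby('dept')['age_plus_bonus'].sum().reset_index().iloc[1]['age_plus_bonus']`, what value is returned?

add column age_plus_bonus = df['age'] + df['bonus']:
   bonus office  age     dept  age_plus_bonus
0     25     SF   45    Sales              70
1     43    BOS   35    Sales              78
2      2     SF   54  Finance              56
3     29    BOS   26      Eng              55
4     38     SF   44    Sales              82
5     20    BOS   64    Sales              84
6     42     SF   42  Finance              84
7     31     SF   43    Sales              74
8     26    BOS   49    Sales              75
group by dept, sum of age_plus_bonus:
dept
Eng         55
Finance    140
Sales      463
Name: age_plus_bonus, dtype: int64
reset_index():
      dept  age_plus_bonus
0      Eng              55
1  Finance             140
2    Sales             463
Hence 140.

140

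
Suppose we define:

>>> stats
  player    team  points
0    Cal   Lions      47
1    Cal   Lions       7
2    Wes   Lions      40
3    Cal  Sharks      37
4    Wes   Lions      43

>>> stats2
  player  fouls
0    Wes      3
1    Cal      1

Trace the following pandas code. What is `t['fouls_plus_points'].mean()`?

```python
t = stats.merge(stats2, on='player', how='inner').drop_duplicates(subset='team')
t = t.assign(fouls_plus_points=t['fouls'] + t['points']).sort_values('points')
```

43.0

merge on 'player' (how='inner') → 5 rows:
  player    team  points  fouls
0    Cal   Lions      47      1
1    Cal   Lions       7      1
2    Wes   Lions      40      3
3    Cal  Sharks      37      1
4    Wes   Lions      43      3
drop duplicate team (keep=first):
  player    team  points  fouls
0    Cal   Lions      47      1
3    Cal  Sharks      37      1
add column fouls_plus_points = t['fouls'] + t['points']:
  player    team  points  fouls  fouls_plus_points
0    Cal   Lions      47      1                 48
3    Cal  Sharks      37      1                 38
sort by points:
  player    team  points  fouls  fouls_plus_points
3    Cal  Sharks      37      1                 38
0    Cal   Lions      47      1                 48
mean of column 'fouls_plus_points' → 43.0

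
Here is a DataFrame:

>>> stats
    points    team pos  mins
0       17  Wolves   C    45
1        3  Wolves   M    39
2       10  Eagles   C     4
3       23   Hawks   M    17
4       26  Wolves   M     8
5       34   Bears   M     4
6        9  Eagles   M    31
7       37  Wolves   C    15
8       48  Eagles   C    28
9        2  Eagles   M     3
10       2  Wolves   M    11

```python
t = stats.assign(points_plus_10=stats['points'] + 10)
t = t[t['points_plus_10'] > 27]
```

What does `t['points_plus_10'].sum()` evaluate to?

218

add column points_plus_10 = stats['points'] + 10:
    points    team pos  mins  points_plus_10
0       17  Wolves   C    45              27
1        3  Wolves   M    39              13
2       10  Eagles   C     4              20
3       23   Hawks   M    17              33
4       26  Wolves   M     8              36
5       34   Bears   M     4              44
6        9  Eagles   M    31              19
7       37  Wolves   C    15              47
8       48  Eagles   C    28              58
9        2  Eagles   M     3              12
10       2  Wolves   M    11              12
filter rows where points_plus_10 > 27:
   points    team pos  mins  points_plus_10
3      23   Hawks   M    17              33
4      26  Wolves   M     8              36
5      34   Bears   M     4              44
7      37  Wolves   C    15              47
8      48  Eagles   C    28              58
Hence 218.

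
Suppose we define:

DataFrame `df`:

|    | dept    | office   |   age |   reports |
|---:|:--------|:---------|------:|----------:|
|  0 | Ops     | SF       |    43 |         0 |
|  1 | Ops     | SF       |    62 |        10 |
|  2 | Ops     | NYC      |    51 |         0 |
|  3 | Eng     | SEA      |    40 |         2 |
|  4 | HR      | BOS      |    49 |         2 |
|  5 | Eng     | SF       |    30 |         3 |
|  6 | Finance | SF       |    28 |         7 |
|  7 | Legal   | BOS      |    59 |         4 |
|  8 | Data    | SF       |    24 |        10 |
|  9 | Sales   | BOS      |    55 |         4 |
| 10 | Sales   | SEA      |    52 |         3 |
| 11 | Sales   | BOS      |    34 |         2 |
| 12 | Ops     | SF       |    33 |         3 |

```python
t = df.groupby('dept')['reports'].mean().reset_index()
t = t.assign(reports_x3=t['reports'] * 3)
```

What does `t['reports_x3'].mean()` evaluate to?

group by dept, mean of reports:
dept
Data       10.00
Eng         2.50
Finance     7.00
HR          2.00
Legal       4.00
Ops         3.25
Sales       3.00
Name: reports, dtype: float64
reset_index():
      dept  reports
0     Data    10.00
1      Eng     2.50
2  Finance     7.00
3       HR     2.00
4    Legal     4.00
5      Ops     3.25
6    Sales     3.00
add column reports_x3 = t['reports'] * 3:
      dept  reports  reports_x3
0     Data    10.00       30.00
1      Eng     2.50        7.50
2  Finance     7.00       21.00
3       HR     2.00        6.00
4    Legal     4.00       12.00
5      Ops     3.25        9.75
6    Sales     3.00        9.00
Reading off the mean of column 'reports_x3', we get 13.6071428571.

13.6071428571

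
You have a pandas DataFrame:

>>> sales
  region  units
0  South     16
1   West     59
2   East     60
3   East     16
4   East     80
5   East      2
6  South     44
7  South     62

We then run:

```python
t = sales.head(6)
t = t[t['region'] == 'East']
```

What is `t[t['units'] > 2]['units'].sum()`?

take first 6 rows:
  region  units
0  South     16
1   West     59
2   East     60
3   East     16
4   East     80
5   East      2
filter rows where region == 'East':
  region  units
2   East     60
3   East     16
4   East     80
5   East      2
filter rows where units > 2:
  region  units
2   East     60
3   East     16
4   East     80
So sum() = 156.

156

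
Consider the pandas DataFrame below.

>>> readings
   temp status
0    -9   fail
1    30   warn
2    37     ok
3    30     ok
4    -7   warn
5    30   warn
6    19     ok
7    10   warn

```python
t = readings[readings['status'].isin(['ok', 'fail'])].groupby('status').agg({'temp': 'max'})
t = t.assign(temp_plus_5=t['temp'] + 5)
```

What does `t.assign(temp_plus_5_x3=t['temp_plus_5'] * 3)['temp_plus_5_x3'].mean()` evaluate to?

57.0

filter rows where status in ['ok', 'fail']:
   temp status
0    -9   fail
2    37     ok
3    30     ok
6    19     ok
group by status, max of temp:
        temp
status      
fail      -9
ok        37
add column temp_plus_5 = t['temp'] + 5:
        temp  temp_plus_5
status                   
fail      -9           -4
ok        37           42
add column temp_plus_5_x3 = t['temp_plus_5'] * 3:
        temp  temp_plus_5  temp_plus_5_x3
status                                   
fail      -9           -4             -12
ok        37           42             126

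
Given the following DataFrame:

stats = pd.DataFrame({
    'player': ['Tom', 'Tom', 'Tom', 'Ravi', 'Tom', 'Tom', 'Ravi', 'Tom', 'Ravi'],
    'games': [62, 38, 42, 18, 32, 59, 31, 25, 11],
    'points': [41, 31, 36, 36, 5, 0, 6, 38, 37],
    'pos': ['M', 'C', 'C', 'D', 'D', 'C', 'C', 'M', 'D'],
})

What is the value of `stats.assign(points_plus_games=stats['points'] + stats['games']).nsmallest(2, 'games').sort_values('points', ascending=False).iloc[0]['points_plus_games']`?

48

add column points_plus_games = stats['points'] + stats['games']:
  player  games  points pos  points_plus_games
0    Tom     62      41   M                103
1    Tom     38      31   C                 69
2    Tom     42      36   C                 78
3   Ravi     18      36   D                 54
4    Tom     32       5   D                 37
5    Tom     59       0   C                 59
6   Ravi     31       6   C                 37
7    Tom     25      38   M                 63
8   Ravi     11      37   D                 48
take 2 rows with smallest games:
  player  games  points pos  points_plus_games
8   Ravi     11      37   D                 48
3   Ravi     18      36   D                 54
sort by points descending:
  player  games  points pos  points_plus_games
8   Ravi     11      37   D                 48
3   Ravi     18      36   D                 54
Hence 48.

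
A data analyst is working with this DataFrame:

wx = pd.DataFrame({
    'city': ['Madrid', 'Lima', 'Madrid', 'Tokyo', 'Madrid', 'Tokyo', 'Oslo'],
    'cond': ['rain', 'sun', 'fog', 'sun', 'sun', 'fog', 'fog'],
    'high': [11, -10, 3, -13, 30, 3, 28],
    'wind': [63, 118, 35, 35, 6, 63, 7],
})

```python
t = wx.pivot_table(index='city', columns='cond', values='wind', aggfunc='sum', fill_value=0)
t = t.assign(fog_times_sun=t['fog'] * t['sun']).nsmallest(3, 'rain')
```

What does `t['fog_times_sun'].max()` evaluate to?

pivot: rows=city, cols=cond, sum(wind):
cond    fog  rain  sun
city                  
Lima      0     0  118
Madrid   35    63    6
Oslo      7     0    0
Tokyo    63     0   35
add column fog_times_sun = t['fog'] * t['sun']:
cond    fog  rain  sun  fog_times_sun
city                                 
Lima      0     0  118              0
Madrid   35    63    6            210
Oslo      7     0    0              0
Tokyo    63     0   35           2205
take 3 rows with smallest rain:
cond   fog  rain  sun  fog_times_sun
city                                
Lima     0     0  118              0
Oslo     7     0    0              0
Tokyo   63     0   35           2205
Then the max of column 'fog_times_sun': 2205

2205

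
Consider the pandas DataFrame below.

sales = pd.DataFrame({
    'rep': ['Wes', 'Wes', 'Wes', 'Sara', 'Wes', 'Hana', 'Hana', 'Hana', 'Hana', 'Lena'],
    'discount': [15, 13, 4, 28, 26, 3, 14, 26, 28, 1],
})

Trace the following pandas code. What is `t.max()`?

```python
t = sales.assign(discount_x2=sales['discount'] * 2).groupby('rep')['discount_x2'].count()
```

4

add column discount_x2 = sales['discount'] * 2:
    rep  discount  discount_x2
0   Wes        15           30
1   Wes        13           26
2   Wes         4            8
3  Sara        28           56
4   Wes        26           52
5  Hana         3            6
6  Hana        14           28
7  Hana        26           52
8  Hana        28           56
9  Lena         1            2
group by rep, count of discount_x2:
rep
Hana    4
Lena    1
Sara    1
Wes     4
Name: discount_x2, dtype: int64
Taking the max of the resulting series gives 4.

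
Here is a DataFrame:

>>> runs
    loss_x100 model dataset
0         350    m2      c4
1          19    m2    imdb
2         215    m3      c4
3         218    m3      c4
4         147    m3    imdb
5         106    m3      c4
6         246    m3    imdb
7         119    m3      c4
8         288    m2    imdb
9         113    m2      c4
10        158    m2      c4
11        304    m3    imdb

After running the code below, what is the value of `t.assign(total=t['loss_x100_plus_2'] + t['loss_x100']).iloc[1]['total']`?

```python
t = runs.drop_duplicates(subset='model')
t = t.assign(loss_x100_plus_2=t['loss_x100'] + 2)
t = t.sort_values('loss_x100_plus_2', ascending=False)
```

432

drop duplicate model (keep=first):
   loss_x100 model dataset
0        350    m2      c4
2        215    m3      c4
add column loss_x100_plus_2 = t['loss_x100'] + 2:
   loss_x100 model dataset  loss_x100_plus_2
0        350    m2      c4               352
2        215    m3      c4               217
sort by loss_x100_plus_2 descending:
   loss_x100 model dataset  loss_x100_plus_2
0        350    m2      c4               352
2        215    m3      c4               217
add column total = t['loss_x100_plus_2'] + t['loss_x100']:
   loss_x100 model dataset  loss_x100_plus_2  total
0        350    m2      c4               352    702
2        215    m3      c4               217    432
Reading off the value at position 1, column 'total', we get 432.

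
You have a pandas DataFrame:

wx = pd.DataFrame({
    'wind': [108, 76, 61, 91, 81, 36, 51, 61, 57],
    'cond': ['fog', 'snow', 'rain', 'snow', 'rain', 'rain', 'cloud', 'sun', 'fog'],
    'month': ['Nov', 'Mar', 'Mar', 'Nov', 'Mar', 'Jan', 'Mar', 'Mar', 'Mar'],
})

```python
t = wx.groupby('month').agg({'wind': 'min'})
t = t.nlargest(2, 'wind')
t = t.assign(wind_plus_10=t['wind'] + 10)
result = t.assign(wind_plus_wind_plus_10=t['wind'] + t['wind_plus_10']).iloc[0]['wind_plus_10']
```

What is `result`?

group by month, min of wind:
       wind
month      
Jan      36
Mar      51
Nov      91
take 2 rows with largest wind:
       wind
month      
Nov      91
Mar      51
add column wind_plus_10 = t['wind'] + 10:
       wind  wind_plus_10
month                    
Nov      91           101
Mar      51            61
add column wind_plus_wind_plus_10 = t['wind'] + t['wind_plus_10']:
       wind  wind_plus_10  wind_plus_wind_plus_10
month                                            
Nov      91           101                     192
Mar      51            61                     112

101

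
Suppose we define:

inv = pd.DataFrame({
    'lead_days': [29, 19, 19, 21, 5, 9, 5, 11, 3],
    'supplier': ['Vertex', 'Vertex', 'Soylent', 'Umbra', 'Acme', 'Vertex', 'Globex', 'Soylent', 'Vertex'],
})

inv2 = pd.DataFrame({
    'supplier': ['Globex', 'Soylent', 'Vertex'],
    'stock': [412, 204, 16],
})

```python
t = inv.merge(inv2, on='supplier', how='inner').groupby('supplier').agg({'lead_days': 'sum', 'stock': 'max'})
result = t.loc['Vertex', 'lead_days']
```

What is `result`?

merge on 'supplier' (how='inner') → 7 rows:
   lead_days supplier  stock
0         29   Vertex     16
1         19   Vertex     16
2         19  Soylent    204
3          9   Vertex     16
4          5   Globex    412
5         11  Soylent    204
6          3   Vertex     16
group by supplier: sum(lead_days), max(stock):
          lead_days  stock
supplier                  
Globex            5    412
Soylent          30    204
Vertex           60     16

60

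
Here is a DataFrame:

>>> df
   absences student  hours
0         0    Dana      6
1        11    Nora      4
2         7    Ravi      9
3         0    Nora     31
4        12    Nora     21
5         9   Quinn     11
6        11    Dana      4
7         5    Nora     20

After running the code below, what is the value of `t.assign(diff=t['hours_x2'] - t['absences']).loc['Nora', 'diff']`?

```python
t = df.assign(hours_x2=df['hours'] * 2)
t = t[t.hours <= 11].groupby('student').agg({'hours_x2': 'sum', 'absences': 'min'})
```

add column hours_x2 = df['hours'] * 2:
   absences student  hours  hours_x2
0         0    Dana      6        12
1        11    Nora      4         8
2         7    Ravi      9        18
3         0    Nora     31        62
4        12    Nora     21        42
5         9   Quinn     11        22
6        11    Dana      4         8
7         5    Nora     20        40
filter rows where hours <= 11:
   absences student  hours  hours_x2
0         0    Dana      6        12
1        11    Nora      4         8
2         7    Ravi      9        18
5         9   Quinn     11        22
6        11    Dana      4         8
group by student: sum(hours_x2), min(absences):
         hours_x2  absences
student                    
Dana           20         0
Nora            8        11
Quinn          22         9
Ravi           18         7
add column diff = t['hours_x2'] - t['absences']:
         hours_x2  absences  diff
student                          
Dana           20         0    20
Nora            8        11    -3
Quinn          22         9    13
Ravi           18         7    11
Reading off the value at row 'Nora', column 'diff', we get -3.

-3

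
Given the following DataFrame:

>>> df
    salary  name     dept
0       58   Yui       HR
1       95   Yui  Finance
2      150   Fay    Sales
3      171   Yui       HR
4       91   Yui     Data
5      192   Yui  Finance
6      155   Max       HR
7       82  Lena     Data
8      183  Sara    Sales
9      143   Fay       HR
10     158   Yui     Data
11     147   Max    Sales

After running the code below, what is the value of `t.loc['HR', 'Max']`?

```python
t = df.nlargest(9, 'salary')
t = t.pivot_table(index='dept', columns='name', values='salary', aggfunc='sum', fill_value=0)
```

take 9 rows with largest salary:
    salary  name     dept
5      192   Yui  Finance
8      183  Sara    Sales
3      171   Yui       HR
10     158   Yui     Data
6      155   Max       HR
2      150   Fay    Sales
11     147   Max    Sales
9      143   Fay       HR
1       95   Yui  Finance
pivot: rows=dept, cols=name, sum(salary):
name     Fay  Max  Sara  Yui
dept                        
Data       0    0     0  158
Finance    0    0     0  287
HR       143  155     0  171
Sales    150  147   183    0
Finally, value at row 'HR', column 'Max' = 155.

155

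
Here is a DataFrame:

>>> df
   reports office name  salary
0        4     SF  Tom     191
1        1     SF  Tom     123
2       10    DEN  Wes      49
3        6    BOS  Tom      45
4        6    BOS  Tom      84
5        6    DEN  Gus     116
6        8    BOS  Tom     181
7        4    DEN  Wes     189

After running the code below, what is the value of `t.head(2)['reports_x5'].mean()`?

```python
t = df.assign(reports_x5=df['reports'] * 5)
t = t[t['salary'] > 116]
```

12.5

add column reports_x5 = df['reports'] * 5:
   reports office name  salary  reports_x5
0        4     SF  Tom     191          20
1        1     SF  Tom     123           5
2       10    DEN  Wes      49          50
3        6    BOS  Tom      45          30
4        6    BOS  Tom      84          30
5        6    DEN  Gus     116          30
6        8    BOS  Tom     181          40
7        4    DEN  Wes     189          20
filter rows where salary > 116:
   reports office name  salary  reports_x5
0        4     SF  Tom     191          20
1        1     SF  Tom     123           5
6        8    BOS  Tom     181          40
7        4    DEN  Wes     189          20
take first 2 rows:
   reports office name  salary  reports_x5
0        4     SF  Tom     191          20
1        1     SF  Tom     123           5
So mean() = 12.5.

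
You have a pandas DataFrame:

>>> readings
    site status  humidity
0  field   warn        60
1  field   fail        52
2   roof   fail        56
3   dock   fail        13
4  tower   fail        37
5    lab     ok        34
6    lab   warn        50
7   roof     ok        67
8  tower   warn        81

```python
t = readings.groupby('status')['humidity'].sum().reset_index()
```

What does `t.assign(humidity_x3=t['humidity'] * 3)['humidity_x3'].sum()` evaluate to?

group by status, sum of humidity:
status
fail    158
ok      101
warn    191
Name: humidity, dtype: int64
reset_index():
  status  humidity
0   fail       158
1     ok       101
2   warn       191
add column humidity_x3 = t['humidity'] * 3:
  status  humidity  humidity_x3
0   fail       158          474
1     ok       101          303
2   warn       191          573
Reading off the sum of column 'humidity_x3', we get 1350.

1350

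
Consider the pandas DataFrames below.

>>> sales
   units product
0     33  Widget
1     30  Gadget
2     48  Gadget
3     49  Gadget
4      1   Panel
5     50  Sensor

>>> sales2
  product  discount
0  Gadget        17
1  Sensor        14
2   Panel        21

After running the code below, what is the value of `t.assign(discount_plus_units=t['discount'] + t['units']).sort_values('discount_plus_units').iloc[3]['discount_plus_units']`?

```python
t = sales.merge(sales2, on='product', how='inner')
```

65

merge on 'product' (how='inner') → 5 rows:
   units product  discount
0     30  Gadget        17
1     48  Gadget        17
2     49  Gadget        17
3      1   Panel        21
4     50  Sensor        14
add column discount_plus_units = t['discount'] + t['units']:
   units product  discount  discount_plus_units
0     30  Gadget        17                   47
1     48  Gadget        17                   65
2     49  Gadget        17                   66
3      1   Panel        21                   22
4     50  Sensor        14                   64
sort by discount_plus_units:
   units product  discount  discount_plus_units
3      1   Panel        21                   22
0     30  Gadget        17                   47
4     50  Sensor        14                   64
1     48  Gadget        17                   65
2     49  Gadget        17                   66
Hence 65.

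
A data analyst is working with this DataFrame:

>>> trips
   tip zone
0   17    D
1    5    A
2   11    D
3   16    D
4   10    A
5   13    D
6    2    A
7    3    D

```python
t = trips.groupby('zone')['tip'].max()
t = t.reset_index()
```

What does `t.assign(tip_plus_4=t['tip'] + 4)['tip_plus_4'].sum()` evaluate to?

35

group by zone, max of tip:
zone
A    10
D    17
Name: tip, dtype: int64
reset_index():
  zone  tip
0    A   10
1    D   17
add column tip_plus_4 = t['tip'] + 4:
  zone  tip  tip_plus_4
0    A   10          14
1    D   17          21
sum of column 'tip_plus_4' → 35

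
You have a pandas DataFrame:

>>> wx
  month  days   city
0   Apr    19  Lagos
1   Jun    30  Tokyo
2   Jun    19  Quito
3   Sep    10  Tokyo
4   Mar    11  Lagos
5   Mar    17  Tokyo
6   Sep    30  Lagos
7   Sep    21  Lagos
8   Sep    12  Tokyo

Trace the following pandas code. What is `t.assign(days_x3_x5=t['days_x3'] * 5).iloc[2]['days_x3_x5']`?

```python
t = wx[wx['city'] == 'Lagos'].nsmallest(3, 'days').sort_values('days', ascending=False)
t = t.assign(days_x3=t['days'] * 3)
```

filter rows where city == 'Lagos':
  month  days   city
0   Apr    19  Lagos
4   Mar    11  Lagos
6   Sep    30  Lagos
7   Sep    21  Lagos
take 3 rows with smallest days:
  month  days   city
4   Mar    11  Lagos
0   Apr    19  Lagos
7   Sep    21  Lagos
sort by days descending:
  month  days   city
7   Sep    21  Lagos
0   Apr    19  Lagos
4   Mar    11  Lagos
add column days_x3 = t['days'] * 3:
  month  days   city  days_x3
7   Sep    21  Lagos       63
0   Apr    19  Lagos       57
4   Mar    11  Lagos       33
add column days_x3_x5 = t['days_x3'] * 5:
  month  days   city  days_x3  days_x3_x5
7   Sep    21  Lagos       63         315
0   Apr    19  Lagos       57         285
4   Mar    11  Lagos       33         165
The value at position 2, column 'days_x3_x5' is 165.

165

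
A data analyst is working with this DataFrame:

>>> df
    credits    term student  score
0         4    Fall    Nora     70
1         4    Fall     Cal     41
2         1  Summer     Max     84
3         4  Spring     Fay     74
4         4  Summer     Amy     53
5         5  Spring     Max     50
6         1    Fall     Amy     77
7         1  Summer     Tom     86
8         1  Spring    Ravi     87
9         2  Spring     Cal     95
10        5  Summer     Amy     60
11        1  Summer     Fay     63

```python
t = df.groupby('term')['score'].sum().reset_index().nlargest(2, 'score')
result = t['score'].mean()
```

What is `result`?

326.0

group by term, sum of score:
term
Fall      188
Spring    306
Summer    346
Name: score, dtype: int64
reset_index():
     term  score
0    Fall    188
1  Spring    306
2  Summer    346
take 2 rows with largest score:
     term  score
2  Summer    346
1  Spring    306
Then the mean of column 'score': 326.0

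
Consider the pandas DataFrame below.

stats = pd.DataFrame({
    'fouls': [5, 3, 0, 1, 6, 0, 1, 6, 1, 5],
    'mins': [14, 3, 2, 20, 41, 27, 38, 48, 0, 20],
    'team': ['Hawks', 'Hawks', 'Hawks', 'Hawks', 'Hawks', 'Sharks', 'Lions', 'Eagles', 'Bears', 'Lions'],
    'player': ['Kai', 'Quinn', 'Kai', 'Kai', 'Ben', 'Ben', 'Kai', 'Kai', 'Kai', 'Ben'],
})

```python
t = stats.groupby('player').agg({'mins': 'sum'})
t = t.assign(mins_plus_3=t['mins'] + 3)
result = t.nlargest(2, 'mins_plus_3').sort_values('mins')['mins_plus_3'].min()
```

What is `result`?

group by player, sum of mins:
        mins
player      
Ben       88
Kai      122
Quinn      3
add column mins_plus_3 = t['mins'] + 3:
        mins  mins_plus_3
player                   
Ben       88           91
Kai      122          125
Quinn      3            6
take 2 rows with largest mins_plus_3:
        mins  mins_plus_3
player                   
Kai      122          125
Ben       88           91
sort by mins:
        mins  mins_plus_3
player                   
Ben       88           91
Kai      122          125

91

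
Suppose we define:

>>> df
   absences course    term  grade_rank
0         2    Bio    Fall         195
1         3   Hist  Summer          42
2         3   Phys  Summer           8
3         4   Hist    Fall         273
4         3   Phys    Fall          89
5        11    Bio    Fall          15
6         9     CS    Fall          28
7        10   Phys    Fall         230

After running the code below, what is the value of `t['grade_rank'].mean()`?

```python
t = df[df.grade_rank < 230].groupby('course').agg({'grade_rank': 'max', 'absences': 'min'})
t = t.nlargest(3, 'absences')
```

53.0

filter rows where grade_rank < 230:
   absences course    term  grade_rank
0         2    Bio    Fall         195
1         3   Hist  Summer          42
2         3   Phys  Summer           8
4         3   Phys    Fall          89
5        11    Bio    Fall          15
6         9     CS    Fall          28
group by course: max(grade_rank), min(absences):
        grade_rank  absences
course                      
Bio            195         2
CS              28         9
Hist            42         3
Phys            89         3
take 3 rows with largest absences:
        grade_rank  absences
course                      
CS              28         9
Hist            42         3
Phys            89         3
The mean of column 'grade_rank' is 53.0.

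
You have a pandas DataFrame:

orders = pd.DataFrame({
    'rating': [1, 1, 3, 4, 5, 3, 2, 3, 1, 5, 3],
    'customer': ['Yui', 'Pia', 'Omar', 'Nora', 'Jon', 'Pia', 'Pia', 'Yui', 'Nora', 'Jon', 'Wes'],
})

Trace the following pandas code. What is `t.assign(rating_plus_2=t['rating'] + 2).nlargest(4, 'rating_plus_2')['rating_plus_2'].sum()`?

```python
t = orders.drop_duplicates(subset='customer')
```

23

drop duplicate customer (keep=first):
    rating customer
0        1      Yui
1        1      Pia
2        3     Omar
3        4     Nora
4        5      Jon
10       3      Wes
add column rating_plus_2 = t['rating'] + 2:
    rating customer  rating_plus_2
0        1      Yui              3
1        1      Pia              3
2        3     Omar              5
3        4     Nora              6
4        5      Jon              7
10       3      Wes              5
take 4 rows with largest rating_plus_2:
    rating customer  rating_plus_2
4        5      Jon              7
3        4     Nora              6
2        3     Omar              5
10       3      Wes              5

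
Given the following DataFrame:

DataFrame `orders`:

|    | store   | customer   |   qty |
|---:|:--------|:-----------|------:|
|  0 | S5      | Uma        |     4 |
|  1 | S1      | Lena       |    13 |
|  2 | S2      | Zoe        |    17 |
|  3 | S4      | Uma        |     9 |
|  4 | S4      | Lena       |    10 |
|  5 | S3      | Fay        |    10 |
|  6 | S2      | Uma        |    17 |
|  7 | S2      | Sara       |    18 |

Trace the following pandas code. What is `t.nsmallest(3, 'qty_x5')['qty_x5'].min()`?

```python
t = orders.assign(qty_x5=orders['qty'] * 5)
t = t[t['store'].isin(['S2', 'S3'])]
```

add column qty_x5 = orders['qty'] * 5:
  store customer  qty  qty_x5
0    S5      Uma    4      20
1    S1     Lena   13      65
2    S2      Zoe   17      85
3    S4      Uma    9      45
4    S4     Lena   10      50
5    S3      Fay   10      50
6    S2      Uma   17      85
7    S2     Sara   18      90
filter rows where store in ['S2', 'S3']:
  store customer  qty  qty_x5
2    S2      Zoe   17      85
5    S3      Fay   10      50
6    S2      Uma   17      85
7    S2     Sara   18      90
take 3 rows with smallest qty_x5:
  store customer  qty  qty_x5
5    S3      Fay   10      50
2    S2      Zoe   17      85
6    S2      Uma   17      85
So min() = 50.

50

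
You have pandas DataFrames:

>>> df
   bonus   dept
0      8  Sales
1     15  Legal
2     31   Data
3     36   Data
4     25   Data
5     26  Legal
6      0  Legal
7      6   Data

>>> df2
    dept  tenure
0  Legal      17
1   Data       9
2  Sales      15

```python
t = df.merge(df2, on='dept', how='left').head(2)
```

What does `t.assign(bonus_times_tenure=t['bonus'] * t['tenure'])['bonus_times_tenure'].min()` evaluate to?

merge on 'dept' (how='left') → 8 rows:
   bonus   dept  tenure
0      8  Sales      15
1     15  Legal      17
2     31   Data       9
3     36   Data       9
4     25   Data       9
5     26  Legal      17
6      0  Legal      17
7      6   Data       9
take first 2 rows:
   bonus   dept  tenure
0      8  Sales      15
1     15  Legal      17
add column bonus_times_tenure = t['bonus'] * t['tenure']:
   bonus   dept  tenure  bonus_times_tenure
0      8  Sales      15                 120
1     15  Legal      17                 255
Taking the min of column 'bonus_times_tenure' gives 120.

120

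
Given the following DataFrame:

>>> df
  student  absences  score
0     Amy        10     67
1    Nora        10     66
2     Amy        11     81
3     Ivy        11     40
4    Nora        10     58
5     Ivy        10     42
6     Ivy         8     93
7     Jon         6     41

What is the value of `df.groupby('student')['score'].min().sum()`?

206

group by student, min of score:
student
Amy     67
Ivy     40
Jon     41
Nora    58
Name: score, dtype: int64
Finally, sum of the resulting series = 206.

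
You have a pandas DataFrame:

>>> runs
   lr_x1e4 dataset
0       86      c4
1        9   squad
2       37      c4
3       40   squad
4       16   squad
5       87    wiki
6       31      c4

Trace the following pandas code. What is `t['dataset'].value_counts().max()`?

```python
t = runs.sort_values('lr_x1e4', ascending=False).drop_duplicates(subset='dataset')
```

1

sort by lr_x1e4 descending:
   lr_x1e4 dataset
5       87    wiki
0       86      c4
3       40   squad
2       37      c4
6       31      c4
4       16   squad
1        9   squad
drop duplicate dataset (keep=first):
   lr_x1e4 dataset
5       87    wiki
0       86      c4
3       40   squad
value_counts of dataset:
dataset
wiki     1
c4       1
squad    1
Name: count, dtype: int64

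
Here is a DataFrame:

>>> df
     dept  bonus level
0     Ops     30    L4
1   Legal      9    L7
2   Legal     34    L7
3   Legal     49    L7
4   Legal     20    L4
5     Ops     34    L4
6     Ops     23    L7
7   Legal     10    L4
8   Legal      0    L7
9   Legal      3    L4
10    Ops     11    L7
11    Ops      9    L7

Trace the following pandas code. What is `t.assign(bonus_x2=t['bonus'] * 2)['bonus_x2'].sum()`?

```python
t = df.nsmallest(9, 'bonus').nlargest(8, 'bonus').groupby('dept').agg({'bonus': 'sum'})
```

take 9 rows with smallest bonus:
     dept  bonus level
8   Legal      0    L7
9   Legal      3    L4
1   Legal      9    L7
11    Ops      9    L7
7   Legal     10    L4
10    Ops     11    L7
4   Legal     20    L4
6     Ops     23    L7
0     Ops     30    L4
take 8 rows with largest bonus:
     dept  bonus level
0     Ops     30    L4
6     Ops     23    L7
4   Legal     20    L4
10    Ops     11    L7
7   Legal     10    L4
1   Legal      9    L7
11    Ops      9    L7
9   Legal      3    L4
group by dept, sum of bonus:
       bonus
dept        
Legal     42
Ops       73
add column bonus_x2 = t['bonus'] * 2:
       bonus  bonus_x2
dept                  
Legal     42        84
Ops       73       146
The sum of column 'bonus_x2' is 230.

230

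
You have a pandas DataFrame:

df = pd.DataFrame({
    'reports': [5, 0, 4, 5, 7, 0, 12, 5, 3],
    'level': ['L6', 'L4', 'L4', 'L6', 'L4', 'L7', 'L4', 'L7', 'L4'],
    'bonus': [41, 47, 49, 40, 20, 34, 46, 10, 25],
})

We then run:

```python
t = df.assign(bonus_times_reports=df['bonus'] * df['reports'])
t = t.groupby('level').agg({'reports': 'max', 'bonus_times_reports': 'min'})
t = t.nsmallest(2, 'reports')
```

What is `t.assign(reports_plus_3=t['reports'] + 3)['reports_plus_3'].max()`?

8

add column bonus_times_reports = df['bonus'] * df['reports']:
   reports level  bonus  bonus_times_reports
0        5    L6     41                  205
1        0    L4     47                    0
2        4    L4     49                  196
3        5    L6     40                  200
4        7    L4     20                  140
5        0    L7     34                    0
6       12    L4     46                  552
7        5    L7     10                   50
8        3    L4     25                   75
group by level: max(reports), min(bonus_times_reports):
       reports  bonus_times_reports
level                              
L4          12                    0
L6           5                  200
L7           5                    0
take 2 rows with smallest reports:
       reports  bonus_times_reports
level                              
L6           5                  200
L7           5                    0
add column reports_plus_3 = t['reports'] + 3:
       reports  bonus_times_reports  reports_plus_3
level                                              
L6           5                  200               8
L7           5                    0               8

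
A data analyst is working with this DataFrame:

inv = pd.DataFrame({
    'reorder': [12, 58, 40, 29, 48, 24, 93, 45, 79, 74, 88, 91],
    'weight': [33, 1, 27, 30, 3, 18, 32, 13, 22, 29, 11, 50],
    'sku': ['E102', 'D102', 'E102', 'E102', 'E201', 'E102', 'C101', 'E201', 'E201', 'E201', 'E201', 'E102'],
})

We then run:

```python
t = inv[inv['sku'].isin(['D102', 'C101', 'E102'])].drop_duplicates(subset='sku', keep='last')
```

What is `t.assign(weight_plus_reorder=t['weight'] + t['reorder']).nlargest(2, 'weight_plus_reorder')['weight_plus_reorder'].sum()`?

filter rows where sku in ['D102', 'C101', 'E102']:
    reorder  weight   sku
0        12      33  E102
1        58       1  D102
2        40      27  E102
3        29      30  E102
5        24      18  E102
6        93      32  C101
11       91      50  E102
drop duplicate sku (keep=last):
    reorder  weight   sku
1        58       1  D102
6        93      32  C101
11       91      50  E102
add column weight_plus_reorder = t['weight'] + t['reorder']:
    reorder  weight   sku  weight_plus_reorder
1        58       1  D102                   59
6        93      32  C101                  125
11       91      50  E102                  141
take 2 rows with largest weight_plus_reorder:
    reorder  weight   sku  weight_plus_reorder
11       91      50  E102                  141
6        93      32  C101                  125
Taking the sum of column 'weight_plus_reorder' gives 266.

266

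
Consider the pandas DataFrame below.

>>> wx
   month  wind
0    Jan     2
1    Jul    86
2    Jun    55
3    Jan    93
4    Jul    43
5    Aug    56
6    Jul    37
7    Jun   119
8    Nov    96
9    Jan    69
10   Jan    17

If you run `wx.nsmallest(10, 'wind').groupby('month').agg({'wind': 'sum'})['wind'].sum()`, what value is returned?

554

take 10 rows with smallest wind:
   month  wind
0    Jan     2
10   Jan    17
6    Jul    37
4    Jul    43
2    Jun    55
5    Aug    56
9    Jan    69
1    Jul    86
3    Jan    93
8    Nov    96
group by month, sum of wind:
       wind
month      
Aug      56
Jan     181
Jul     166
Jun      55
Nov      96
So sum() = 554.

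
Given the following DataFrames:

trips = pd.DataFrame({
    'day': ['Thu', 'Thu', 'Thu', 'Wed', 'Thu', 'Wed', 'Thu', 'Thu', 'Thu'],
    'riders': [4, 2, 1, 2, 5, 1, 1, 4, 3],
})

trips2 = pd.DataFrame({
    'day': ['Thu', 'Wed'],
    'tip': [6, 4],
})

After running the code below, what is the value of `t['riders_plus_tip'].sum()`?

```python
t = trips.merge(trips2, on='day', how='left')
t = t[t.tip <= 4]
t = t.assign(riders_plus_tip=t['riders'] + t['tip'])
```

11

merge on 'day' (how='left') → 9 rows:
   day  riders  tip
0  Thu       4    6
1  Thu       2    6
2  Thu       1    6
3  Wed       2    4
4  Thu       5    6
5  Wed       1    4
6  Thu       1    6
7  Thu       4    6
8  Thu       3    6
filter rows where tip <= 4:
   day  riders  tip
3  Wed       2    4
5  Wed       1    4
add column riders_plus_tip = t['riders'] + t['tip']:
   day  riders  tip  riders_plus_tip
3  Wed       2    4                6
5  Wed       1    4                5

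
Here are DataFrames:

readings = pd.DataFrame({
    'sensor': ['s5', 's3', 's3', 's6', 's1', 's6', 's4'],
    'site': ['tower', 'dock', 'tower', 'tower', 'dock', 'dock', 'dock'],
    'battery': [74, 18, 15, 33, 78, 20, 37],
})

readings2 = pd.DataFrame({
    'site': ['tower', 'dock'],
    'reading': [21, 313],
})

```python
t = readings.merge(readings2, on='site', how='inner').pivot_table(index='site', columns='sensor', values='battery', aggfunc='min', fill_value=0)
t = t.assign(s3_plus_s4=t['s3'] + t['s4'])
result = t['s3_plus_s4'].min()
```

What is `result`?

merge on 'site' (how='inner') → 7 rows:
  sensor   site  battery  reading
0     s5  tower       74       21
1     s3   dock       18      313
2     s3  tower       15       21
3     s6  tower       33       21
4     s1   dock       78      313
5     s6   dock       20      313
6     s4   dock       37      313
pivot: rows=site, cols=sensor, min(battery):
sensor  s1  s3  s4  s5  s6
site                      
dock    78  18  37   0  20
tower    0  15   0  74  33
add column s3_plus_s4 = t['s3'] + t['s4']:
sensor  s1  s3  s4  s5  s6  s3_plus_s4
site                                  
dock    78  18  37   0  20          55
tower    0  15   0  74  33          15
Reading off the min of column 's3_plus_s4', we get 15.

15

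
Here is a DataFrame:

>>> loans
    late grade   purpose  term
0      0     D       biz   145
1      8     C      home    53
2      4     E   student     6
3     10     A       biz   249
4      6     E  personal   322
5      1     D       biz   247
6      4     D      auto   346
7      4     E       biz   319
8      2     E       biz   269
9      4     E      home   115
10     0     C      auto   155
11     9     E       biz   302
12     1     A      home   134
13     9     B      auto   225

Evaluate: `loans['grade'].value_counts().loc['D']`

value_counts of grade:
grade
E    6
D    3
C    2
A    2
B    1
Name: count, dtype: int64
So loc['D'] = 3.

3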